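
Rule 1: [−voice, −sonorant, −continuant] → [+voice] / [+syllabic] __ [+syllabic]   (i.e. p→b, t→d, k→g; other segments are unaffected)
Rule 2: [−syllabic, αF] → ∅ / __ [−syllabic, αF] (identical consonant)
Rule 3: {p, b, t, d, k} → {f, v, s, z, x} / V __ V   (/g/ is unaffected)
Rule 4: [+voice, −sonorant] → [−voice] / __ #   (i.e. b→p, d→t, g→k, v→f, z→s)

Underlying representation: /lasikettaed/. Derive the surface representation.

Rule 1 (intervocalic voicing): /k/ is a voiceless stop between vowels /i/ and /e/, so it voices to [g]. /lasikettaed/ → lasigettaed.
Rule 2 (degemination): /tt/ is a geminate; the first /t/ deletes. /lasigettaed/ → lasigetaed.
Rule 3 (intervocalic spirantization): /t/ is a stop between vowels /e/ and /a/, so it spirantizes to the fricative [s]. /lasigetaed/ → lasigesaed.
Rule 4 (final devoicing): /d/ is a voiced obstruent in word-final position, so it devoices to [t]. /lasigesaed/ → lasigesaet.

lasigesaet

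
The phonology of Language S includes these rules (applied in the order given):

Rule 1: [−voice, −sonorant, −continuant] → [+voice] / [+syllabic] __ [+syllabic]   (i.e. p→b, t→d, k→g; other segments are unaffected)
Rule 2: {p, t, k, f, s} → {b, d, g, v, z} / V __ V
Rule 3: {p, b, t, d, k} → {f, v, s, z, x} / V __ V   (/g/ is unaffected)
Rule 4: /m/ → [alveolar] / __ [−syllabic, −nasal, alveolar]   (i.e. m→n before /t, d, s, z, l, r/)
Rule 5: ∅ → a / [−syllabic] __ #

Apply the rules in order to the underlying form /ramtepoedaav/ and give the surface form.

rantevoezaava

Rule 1 (intervocalic voicing): /p/ is a voiceless stop between vowels /e/ and /o/, so it voices to [b]. /ramtepoedaav/ → ramteboedaav.
Rule 2 (intervocalic voicing): no segment meets the environment; /ramteboedaav/ is unchanged.
Rule 3 (intervocalic spirantization): /b/ is a stop between vowels /e/ and /o/, so it spirantizes to the fricative [v]. /d/ is a stop between vowels /e/ and /a/, so it spirantizes to the fricative [z]. /ramteboedaav/ → ramtevoezaav.
Rule 4 (nasal place assimilation): /m/ precedes the alveolar consonant /t/, so it assimilates in place to [n]. /ramtevoezaav/ → rantevoezaav.
Rule 5 (final a-epenthesis): the form ends in the consonant /v/, so [a] is inserted word-finally. /rantevoezaav/ → rantevoezaava.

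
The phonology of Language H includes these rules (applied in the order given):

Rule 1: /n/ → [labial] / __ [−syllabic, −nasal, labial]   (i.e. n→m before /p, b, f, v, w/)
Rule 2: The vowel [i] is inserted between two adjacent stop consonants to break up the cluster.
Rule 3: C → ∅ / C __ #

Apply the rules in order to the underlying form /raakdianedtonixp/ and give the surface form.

Rule 1 (nasal place assimilation): no segment meets the environment; /raakdianedtonixp/ is unchanged.
Rule 2 (stop-cluster i-epenthesis): /k/ and /d/ form a stop–stop cluster, so [i] is inserted between them. /d/ and /t/ form a stop–stop cluster, so [i] is inserted between them. /raakdianedtonixp/ → raakidianeditonixp.
Rule 3 (final cluster simplification): /p/ is the second consonant of a word-final cluster /xp/, so it deletes. /raakidianeditonixp/ → raakidianeditonix.

raakidianeditonix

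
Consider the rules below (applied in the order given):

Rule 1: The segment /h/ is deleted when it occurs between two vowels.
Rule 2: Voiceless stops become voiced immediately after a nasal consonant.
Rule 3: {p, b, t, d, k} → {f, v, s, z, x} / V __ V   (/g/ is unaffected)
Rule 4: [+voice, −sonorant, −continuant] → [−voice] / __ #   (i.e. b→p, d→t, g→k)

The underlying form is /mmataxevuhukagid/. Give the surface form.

Rule 1 (intervocalic h-deletion): /h/ occurs between vowels /u/ and /u/, so it deletes. /mmataxevuhukagid/ → mmataxevuukagid.
Rule 2 (post-nasal voicing): no segment meets the environment; /mmataxevuukagid/ is unchanged.
Rule 3 (intervocalic spirantization): /t/ is a stop between vowels /a/ and /a/, so it spirantizes to the fricative [s]. /k/ is a stop between vowels /u/ and /a/, so it spirantizes to the fricative [x]. /mmataxevuukagid/ → mmasaxevuuxagid.
Rule 4 (final devoicing): /d/ is a voiced stop in word-final position, so it devoices to [t]. /mmasaxevuuxagid/ → mmasaxevuuxagit.

mmasaxevuuxagit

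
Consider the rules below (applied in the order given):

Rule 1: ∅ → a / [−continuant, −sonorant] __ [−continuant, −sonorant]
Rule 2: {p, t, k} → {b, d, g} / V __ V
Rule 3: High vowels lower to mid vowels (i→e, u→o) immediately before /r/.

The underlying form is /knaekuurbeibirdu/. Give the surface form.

knaeguorbeiberdu

Rule 1 (stop-cluster a-epenthesis): no segment meets the environment; /knaekuurbeibirdu/ is unchanged.
Rule 2 (intervocalic voicing): /k/ is a voiceless stop between vowels /e/ and /u/, so it voices to [g]. /knaekuurbeibirdu/ → knaeguurbeibirdu.
Rule 3 (pre-rhotic lowering): /u/ is a high vowel immediately before /r/, so it lowers to [o]. /i/ is a high vowel immediately before /r/, so it lowers to [e]. /knaeguurbeibirdu/ → knaeguorbeiberdu.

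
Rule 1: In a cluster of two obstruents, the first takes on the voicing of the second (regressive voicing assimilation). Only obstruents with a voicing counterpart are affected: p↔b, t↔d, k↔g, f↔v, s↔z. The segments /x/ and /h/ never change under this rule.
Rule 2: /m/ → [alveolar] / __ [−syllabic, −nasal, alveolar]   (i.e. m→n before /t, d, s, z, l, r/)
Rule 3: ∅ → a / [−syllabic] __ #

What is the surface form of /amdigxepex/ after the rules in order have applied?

Rule 1 (regressive voicing assimilation): /g/ precedes the voiceless obstruent /x/, so it devoices to [k] by assimilation. /amdigxepex/ → amdikxepex.
Rule 2 (nasal place assimilation): /m/ precedes the alveolar consonant /d/, so it assimilates in place to [n]. /amdikxepex/ → andikxepex.
Rule 3 (final a-epenthesis): the form ends in the consonant /x/, so [a] is inserted word-finally. /andikxepex/ → andikxepexa.

andikxepexa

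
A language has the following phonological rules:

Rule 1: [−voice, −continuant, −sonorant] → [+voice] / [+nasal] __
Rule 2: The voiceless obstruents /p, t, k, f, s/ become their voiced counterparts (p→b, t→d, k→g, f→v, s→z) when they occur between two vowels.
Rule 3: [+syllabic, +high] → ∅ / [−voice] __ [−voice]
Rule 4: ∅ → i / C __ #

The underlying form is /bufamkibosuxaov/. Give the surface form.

Rule 1 (post-nasal voicing): /k/ is a voiceless stop immediately after the nasal /m/, so it voices to [g]. /bufamkibosuxaov/ → bufamgibosuxaov.
Rule 2 (intervocalic voicing): /f/ is a voiceless obstruent between vowels /u/ and /a/, so it voices to [v]. /s/ is a voiceless obstruent between vowels /o/ and /u/, so it voices to [z]. /bufamgibosuxaov/ → buvamgibozuxaov.
Rule 3 (high vowel syncope): no segment meets the environment; /buvamgibozuxaov/ is unchanged.
Rule 4 (final i-epenthesis): the form ends in the consonant /v/, so [i] is inserted word-finally. /buvamgibozuxaov/ → buvamgibozuxaovi.

buvamgibozuxaovi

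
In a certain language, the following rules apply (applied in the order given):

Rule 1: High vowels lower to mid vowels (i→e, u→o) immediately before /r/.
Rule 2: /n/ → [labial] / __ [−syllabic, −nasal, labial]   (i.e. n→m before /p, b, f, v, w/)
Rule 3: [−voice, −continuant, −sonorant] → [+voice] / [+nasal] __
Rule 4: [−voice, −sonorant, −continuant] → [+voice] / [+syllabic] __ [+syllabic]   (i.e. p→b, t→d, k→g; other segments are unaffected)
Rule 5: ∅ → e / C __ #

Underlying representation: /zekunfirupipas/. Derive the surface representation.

Rule 1 (pre-rhotic lowering): /i/ is a high vowel immediately before /r/, so it lowers to [e]. /zekunfirupipas/ → zekunferupipas.
Rule 2 (nasal place assimilation): /n/ precedes the labial consonant /f/, so it assimilates in place to [m]. /zekunferupipas/ → zekumferupipas.
Rule 3 (post-nasal voicing): no segment meets the environment; /zekumferupipas/ is unchanged.
Rule 4 (intervocalic voicing): /k/ is a voiceless stop between vowels /e/ and /u/, so it voices to [g]. /p/ is a voiceless stop between vowels /u/ and /i/, so it voices to [b]. /p/ is a voiceless stop between vowels /i/ and /a/, so it voices to [b]. /zekumferupipas/ → zegumferubibas.
Rule 5 (final e-epenthesis): the form ends in the consonant /s/, so [e] is inserted word-finally. /zegumferubibas/ → zegumferubibase.

zegumferubibase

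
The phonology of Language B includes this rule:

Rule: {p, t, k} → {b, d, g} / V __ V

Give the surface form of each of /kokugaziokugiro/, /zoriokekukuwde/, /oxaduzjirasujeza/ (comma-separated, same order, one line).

kogugaziogugiro, zoriogeguguwde, oxaduzjirasujeza

/kokugaziokugiro/: /k/ is a voiceless stop between vowels /o/ and /u/, so it voices to [g]. /k/ is a voiceless stop between vowels /o/ and /u/, so it voices to [g]. → [kogugaziogugiro].
/zoriokekukuwde/: /k/ is a voiceless stop between vowels /o/ and /e/, so it voices to [g]. /k/ is a voiceless stop between vowels /e/ and /u/, so it voices to [g]. /k/ is a voiceless stop between vowels /u/ and /u/, so it voices to [g]. → [zoriogeguguwde].
/oxaduzjirasujeza/: the rule's environment is not met; surfaces unchanged as [oxaduzjirasujeza].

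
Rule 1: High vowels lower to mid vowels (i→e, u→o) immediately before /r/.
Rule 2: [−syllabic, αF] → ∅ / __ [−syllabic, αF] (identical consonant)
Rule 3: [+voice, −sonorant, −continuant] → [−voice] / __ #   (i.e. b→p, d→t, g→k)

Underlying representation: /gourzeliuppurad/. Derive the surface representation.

Rule 1 (pre-rhotic lowering): /u/ is a high vowel immediately before /r/, so it lowers to [o]. /u/ is a high vowel immediately before /r/, so it lowers to [o]. /gourzeliuppurad/ → goorzeliupporad.
Rule 2 (degemination): /pp/ is a geminate; the first /p/ deletes. /goorzeliupporad/ → goorzeliuporad.
Rule 3 (final devoicing): /d/ is a voiced stop in word-final position, so it devoices to [t]. /goorzeliuporad/ → goorzeliuporat.

goorzeliuporat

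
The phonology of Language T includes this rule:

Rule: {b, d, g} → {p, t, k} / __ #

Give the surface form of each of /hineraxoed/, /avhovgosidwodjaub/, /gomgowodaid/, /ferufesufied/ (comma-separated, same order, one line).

hineraxoet, avhovgosidwodjaup, gomgowodait, ferufesufiet

/hineraxoed/: /d/ is a voiced stop in word-final position, so it devoices to [t]. → [hineraxoet].
/avhovgosidwodjaub/: /b/ is a voiced stop in word-final position, so it devoices to [p]. → [avhovgosidwodjaup].
/gomgowodaid/: /d/ is a voiced stop in word-final position, so it devoices to [t]. → [gomgowodait].
/ferufesufied/: /d/ is a voiced stop in word-final position, so it devoices to [t]. → [ferufesufiet].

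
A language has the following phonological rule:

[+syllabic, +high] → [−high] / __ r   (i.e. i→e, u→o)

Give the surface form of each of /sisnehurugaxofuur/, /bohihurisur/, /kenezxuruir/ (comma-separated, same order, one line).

sisnehorugaxofuor, bohihorisor, kenezxoruer

/sisnehurugaxofuur/: /u/ is a high vowel immediately before /r/, so it lowers to [o]. /u/ is a high vowel immediately before /r/, so it lowers to [o]. → [sisnehorugaxofuor].
/bohihurisur/: /u/ is a high vowel immediately before /r/, so it lowers to [o]. /u/ is a high vowel immediately before /r/, so it lowers to [o]. → [bohihorisor].
/kenezxuruir/: /u/ is a high vowel immediately before /r/, so it lowers to [o]. /i/ is a high vowel immediately before /r/, so it lowers to [e]. → [kenezxoruer].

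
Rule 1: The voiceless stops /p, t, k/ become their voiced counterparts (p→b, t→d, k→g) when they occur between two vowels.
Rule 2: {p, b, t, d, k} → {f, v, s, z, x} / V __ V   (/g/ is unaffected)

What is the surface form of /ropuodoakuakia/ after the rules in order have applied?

Rule 1 (intervocalic voicing): /p/ is a voiceless stop between vowels /o/ and /u/, so it voices to [b]. /k/ is a voiceless stop between vowels /a/ and /u/, so it voices to [g]. /k/ is a voiceless stop between vowels /a/ and /i/, so it voices to [g]. /ropuodoakuakia/ → robuodoaguagia.
Rule 2 (intervocalic spirantization): /b/ is a stop between vowels /o/ and /u/, so it spirantizes to the fricative [v]. /d/ is a stop between vowels /o/ and /o/, so it spirantizes to the fricative [z]. /robuodoaguagia/ → rovuozoaguagia.

rovuozoaguagia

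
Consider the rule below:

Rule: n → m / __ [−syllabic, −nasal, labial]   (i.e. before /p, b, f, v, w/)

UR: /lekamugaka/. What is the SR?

No segment of /lekamugaka/ meets the structural description of the rule, so the form surfaces unchanged.

lekamugaka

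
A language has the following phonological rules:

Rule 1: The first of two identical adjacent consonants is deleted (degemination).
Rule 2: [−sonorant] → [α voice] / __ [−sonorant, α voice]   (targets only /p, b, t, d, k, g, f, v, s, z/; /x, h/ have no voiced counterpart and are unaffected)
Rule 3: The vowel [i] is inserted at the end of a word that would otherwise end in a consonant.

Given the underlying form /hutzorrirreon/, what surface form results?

Rule 1 (degemination): /rr/ is a geminate; the first /r/ deletes. /rr/ is a geminate; the first /r/ deletes. /hutzorrirreon/ → hutzorireon.
Rule 2 (regressive voicing assimilation): /t/ precedes the voiced obstruent /z/, so it voices to [d] by assimilation. /hutzorireon/ → hudzorireon.
Rule 3 (final i-epenthesis): the form ends in the consonant /n/, so [i] is inserted word-finally. /hudzorireon/ → hudzorireoni.

hudzorireoni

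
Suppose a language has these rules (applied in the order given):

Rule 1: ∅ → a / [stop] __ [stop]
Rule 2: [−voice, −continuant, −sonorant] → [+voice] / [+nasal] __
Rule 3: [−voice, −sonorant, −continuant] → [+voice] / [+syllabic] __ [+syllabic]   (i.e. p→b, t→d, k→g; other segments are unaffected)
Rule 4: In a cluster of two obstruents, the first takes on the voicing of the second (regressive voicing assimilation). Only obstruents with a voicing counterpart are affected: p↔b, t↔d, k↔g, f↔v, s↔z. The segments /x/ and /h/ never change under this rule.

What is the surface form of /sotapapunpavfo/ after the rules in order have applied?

sodababunbaffo

Rule 1 (stop-cluster a-epenthesis): no segment meets the environment; /sotapapunpavfo/ is unchanged.
Rule 2 (post-nasal voicing): /p/ is a voiceless stop immediately after the nasal /n/, so it voices to [b]. /sotapapunpavfo/ → sotapapunbavfo.
Rule 3 (intervocalic voicing): /t/ is a voiceless stop between vowels /o/ and /a/, so it voices to [d]. /p/ is a voiceless stop between vowels /a/ and /a/, so it voices to [b]. /p/ is a voiceless stop between vowels /a/ and /u/, so it voices to [b]. /sotapapunbavfo/ → sodababunbavfo.
Rule 4 (regressive voicing assimilation): /v/ precedes the voiceless obstruent /f/, so it devoices to [f] by assimilation. /sodababunbavfo/ → sodababunbaffo.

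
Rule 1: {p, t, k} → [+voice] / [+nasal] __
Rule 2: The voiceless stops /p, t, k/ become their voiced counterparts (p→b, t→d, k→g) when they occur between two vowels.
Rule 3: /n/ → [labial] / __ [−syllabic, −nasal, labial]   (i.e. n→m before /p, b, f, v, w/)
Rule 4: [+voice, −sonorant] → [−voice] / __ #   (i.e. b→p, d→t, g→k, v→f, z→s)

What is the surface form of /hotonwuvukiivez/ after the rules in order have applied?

hodomwuvugiives

Rule 1 (post-nasal voicing): no segment meets the environment; /hotonwuvukiivez/ is unchanged.
Rule 2 (intervocalic voicing): /t/ is a voiceless stop between vowels /o/ and /o/, so it voices to [d]. /k/ is a voiceless stop between vowels /u/ and /i/, so it voices to [g]. /hotonwuvukiivez/ → hodonwuvugiivez.
Rule 3 (nasal place assimilation): /n/ precedes the labial consonant /w/, so it assimilates in place to [m]. /hodonwuvugiivez/ → hodomwuvugiivez.
Rule 4 (final devoicing): /z/ is a voiced obstruent in word-final position, so it devoices to [s]. /hodomwuvugiivez/ → hodomwuvugiives.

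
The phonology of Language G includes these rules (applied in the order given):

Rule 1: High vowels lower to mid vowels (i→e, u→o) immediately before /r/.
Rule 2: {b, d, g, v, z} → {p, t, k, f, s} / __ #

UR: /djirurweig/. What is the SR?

djerorweik

Rule 1 (pre-rhotic lowering): /i/ is a high vowel immediately before /r/, so it lowers to [e]. /u/ is a high vowel immediately before /r/, so it lowers to [o]. /djirurweig/ → djerorweig.
Rule 2 (final devoicing): /g/ is a voiced obstruent in word-final position, so it devoices to [k]. /djerorweig/ → djerorweik.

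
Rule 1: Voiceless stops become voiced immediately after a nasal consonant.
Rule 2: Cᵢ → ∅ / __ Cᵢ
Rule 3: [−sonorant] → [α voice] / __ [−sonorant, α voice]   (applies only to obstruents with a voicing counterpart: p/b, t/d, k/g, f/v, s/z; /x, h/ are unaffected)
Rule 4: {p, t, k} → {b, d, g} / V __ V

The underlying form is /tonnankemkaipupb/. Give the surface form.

Rule 1 (post-nasal voicing): /k/ is a voiceless stop immediately after the nasal /n/, so it voices to [g]. /k/ is a voiceless stop immediately after the nasal /m/, so it voices to [g]. /tonnankemkaipupb/ → tonnangemgaipupb.
Rule 2 (degemination): /nn/ is a geminate; the first /n/ deletes. /tonnangemgaipupb/ → tonangemgaipupb.
Rule 3 (regressive voicing assimilation): /p/ precedes the voiced obstruent /b/, so it voices to [b] by assimilation. /tonangemgaipupb/ → tonangemgaipubb.
Rule 4 (intervocalic voicing): /p/ is a voiceless stop between vowels /i/ and /u/, so it voices to [b]. /tonangemgaipubb/ → tonangemgaibubb.

tonangemgaibubb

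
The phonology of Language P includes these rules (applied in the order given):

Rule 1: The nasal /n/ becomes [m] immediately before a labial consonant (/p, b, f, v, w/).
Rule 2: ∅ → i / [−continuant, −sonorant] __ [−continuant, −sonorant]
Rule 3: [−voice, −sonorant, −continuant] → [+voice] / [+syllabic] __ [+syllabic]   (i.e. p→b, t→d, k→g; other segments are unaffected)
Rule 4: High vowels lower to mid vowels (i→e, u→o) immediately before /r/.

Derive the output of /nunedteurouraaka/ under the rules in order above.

nunedideorooraaga

Rule 1 (nasal place assimilation): no segment meets the environment; /nunedteurouraaka/ is unchanged.
Rule 2 (stop-cluster i-epenthesis): /d/ and /t/ form a stop–stop cluster, so [i] is inserted between them. /nunedteurouraaka/ → nunediteurouraaka.
Rule 3 (intervocalic voicing): /t/ is a voiceless stop between vowels /i/ and /e/, so it voices to [d]. /k/ is a voiceless stop between vowels /a/ and /a/, so it voices to [g]. /nunediteurouraaka/ → nunedideurouraaga.
Rule 4 (pre-rhotic lowering): /u/ is a high vowel immediately before /r/, so it lowers to [o]. /u/ is a high vowel immediately before /r/, so it lowers to [o]. /nunedideurouraaga/ → nunedideorooraaga.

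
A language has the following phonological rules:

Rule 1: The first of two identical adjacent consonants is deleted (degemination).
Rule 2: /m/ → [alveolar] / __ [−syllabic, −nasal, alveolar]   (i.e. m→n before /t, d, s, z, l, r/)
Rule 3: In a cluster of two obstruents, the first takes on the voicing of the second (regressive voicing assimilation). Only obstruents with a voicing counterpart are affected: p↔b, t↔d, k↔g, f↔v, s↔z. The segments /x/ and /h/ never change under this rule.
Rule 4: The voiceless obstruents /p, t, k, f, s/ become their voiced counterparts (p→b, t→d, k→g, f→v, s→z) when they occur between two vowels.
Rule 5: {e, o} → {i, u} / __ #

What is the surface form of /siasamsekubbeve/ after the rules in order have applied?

siazansegubevi

Rule 1 (degemination): /bb/ is a geminate; the first /b/ deletes. /siasamsekubbeve/ → siasamsekubeve.
Rule 2 (nasal place assimilation): /m/ precedes the alveolar consonant /s/, so it assimilates in place to [n]. /siasamsekubeve/ → siasansekubeve.
Rule 3 (regressive voicing assimilation): no segment meets the environment; /siasansekubeve/ is unchanged.
Rule 4 (intervocalic voicing): /s/ is a voiceless obstruent between vowels /a/ and /a/, so it voices to [z]. /k/ is a voiceless obstruent between vowels /e/ and /u/, so it voices to [g]. /siasansekubeve/ → siazansegubeve.
Rule 5 (final vowel raising): /e/ is a mid vowel in word-final position, so it raises to [i]. /siazansegubeve/ → siazansegubevi.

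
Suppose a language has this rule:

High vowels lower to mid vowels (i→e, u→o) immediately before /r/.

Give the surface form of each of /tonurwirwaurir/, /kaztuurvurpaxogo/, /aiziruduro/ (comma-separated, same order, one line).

/tonurwirwaurir/: /u/ is a high vowel immediately before /r/, so it lowers to [o]. /i/ is a high vowel immediately before /r/, so it lowers to [e]. /u/ is a high vowel immediately before /r/, so it lowers to [o]. /i/ is a high vowel immediately before /r/, so it lowers to [e]. → [tonorwerwaorer].
/kaztuurvurpaxogo/: /u/ is a high vowel immediately before /r/, so it lowers to [o]. /u/ is a high vowel immediately before /r/, so it lowers to [o]. → [kaztuorvorpaxogo].
/aiziruduro/: /i/ is a high vowel immediately before /r/, so it lowers to [e]. /u/ is a high vowel immediately before /r/, so it lowers to [o]. → [aizerudoro].

tonorwerwaorer, kaztuorvorpaxogo, aizerudoro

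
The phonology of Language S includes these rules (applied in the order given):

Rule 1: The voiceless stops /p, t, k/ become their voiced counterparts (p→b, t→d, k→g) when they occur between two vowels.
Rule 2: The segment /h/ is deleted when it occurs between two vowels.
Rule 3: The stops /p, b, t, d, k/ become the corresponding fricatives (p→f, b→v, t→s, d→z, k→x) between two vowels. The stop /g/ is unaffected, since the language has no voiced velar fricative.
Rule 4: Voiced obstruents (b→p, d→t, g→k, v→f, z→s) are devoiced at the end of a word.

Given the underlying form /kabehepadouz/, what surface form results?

kaveevazous

Rule 1 (intervocalic voicing): /p/ is a voiceless stop between vowels /e/ and /a/, so it voices to [b]. /kabehepadouz/ → kabehebadouz.
Rule 2 (intervocalic h-deletion): /h/ occurs between vowels /e/ and /e/, so it deletes. /kabehebadouz/ → kabeebadouz.
Rule 3 (intervocalic spirantization): /b/ is a stop between vowels /a/ and /e/, so it spirantizes to the fricative [v]. /b/ is a stop between vowels /e/ and /a/, so it spirantizes to the fricative [v]. /d/ is a stop between vowels /a/ and /o/, so it spirantizes to the fricative [z]. /kabeebadouz/ → kaveevazouz.
Rule 4 (final devoicing): /z/ is a voiced obstruent in word-final position, so it devoices to [s]. /kaveevazouz/ → kaveevazous.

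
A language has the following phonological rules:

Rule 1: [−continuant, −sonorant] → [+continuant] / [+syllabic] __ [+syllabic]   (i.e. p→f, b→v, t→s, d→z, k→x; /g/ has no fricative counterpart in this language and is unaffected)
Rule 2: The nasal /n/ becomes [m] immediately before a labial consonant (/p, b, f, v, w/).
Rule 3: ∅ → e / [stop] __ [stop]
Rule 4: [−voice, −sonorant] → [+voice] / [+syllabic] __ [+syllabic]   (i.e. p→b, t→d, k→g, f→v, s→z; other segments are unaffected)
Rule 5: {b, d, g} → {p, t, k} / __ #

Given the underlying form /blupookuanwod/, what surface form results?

bluvooxuamwot

Rule 1 (intervocalic spirantization): /p/ is a stop between vowels /u/ and /o/, so it spirantizes to the fricative [f]. /k/ is a stop between vowels /o/ and /u/, so it spirantizes to the fricative [x]. /blupookuanwod/ → blufooxuanwod.
Rule 2 (nasal place assimilation): /n/ precedes the labial consonant /w/, so it assimilates in place to [m]. /blufooxuanwod/ → blufooxuamwod.
Rule 3 (stop-cluster e-epenthesis): no segment meets the environment; /blufooxuamwod/ is unchanged.
Rule 4 (intervocalic voicing): /f/ is a voiceless obstruent between vowels /u/ and /o/, so it voices to [v]. /blufooxuamwod/ → bluvooxuamwod.
Rule 5 (final devoicing): /d/ is a voiced stop in word-final position, so it devoices to [t]. /bluvooxuamwod/ → bluvooxuamwot.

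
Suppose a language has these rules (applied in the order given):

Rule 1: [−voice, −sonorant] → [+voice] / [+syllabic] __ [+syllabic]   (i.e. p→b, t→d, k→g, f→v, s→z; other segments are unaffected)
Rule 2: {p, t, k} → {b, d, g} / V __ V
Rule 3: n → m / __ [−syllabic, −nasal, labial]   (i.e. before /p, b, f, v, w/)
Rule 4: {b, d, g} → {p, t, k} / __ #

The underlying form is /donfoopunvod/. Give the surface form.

Rule 1 (intervocalic voicing): /p/ is a voiceless obstruent between vowels /o/ and /u/, so it voices to [b]. /donfoopunvod/ → donfoobunvod.
Rule 2 (intervocalic voicing): no segment meets the environment; /donfoobunvod/ is unchanged.
Rule 3 (nasal place assimilation): /n/ precedes the labial consonant /f/, so it assimilates in place to [m]. /n/ precedes the labial consonant /v/, so it assimilates in place to [m]. /donfoobunvod/ → domfoobumvod.
Rule 4 (final devoicing): /d/ is a voiced stop in word-final position, so it devoices to [t]. /domfoobumvod/ → domfoobumvot.

domfoobumvot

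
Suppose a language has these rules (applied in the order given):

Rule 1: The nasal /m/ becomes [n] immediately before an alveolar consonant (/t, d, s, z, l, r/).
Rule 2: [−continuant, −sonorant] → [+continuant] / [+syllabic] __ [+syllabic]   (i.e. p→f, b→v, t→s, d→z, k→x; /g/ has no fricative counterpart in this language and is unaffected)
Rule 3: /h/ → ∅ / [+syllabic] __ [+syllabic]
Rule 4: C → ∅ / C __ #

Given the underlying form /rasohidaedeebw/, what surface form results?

rasoizaezeeb

Rule 1 (nasal place assimilation): no segment meets the environment; /rasohidaedeebw/ is unchanged.
Rule 2 (intervocalic spirantization): /d/ is a stop between vowels /i/ and /a/, so it spirantizes to the fricative [z]. /d/ is a stop between vowels /e/ and /e/, so it spirantizes to the fricative [z]. /rasohidaedeebw/ → rasohizaezeebw.
Rule 3 (intervocalic h-deletion): /h/ occurs between vowels /o/ and /i/, so it deletes. /rasohizaezeebw/ → rasoizaezeebw.
Rule 4 (final cluster simplification): /w/ is the second consonant of a word-final cluster /bw/, so it deletes. /rasoizaezeebw/ → rasoizaezeeb.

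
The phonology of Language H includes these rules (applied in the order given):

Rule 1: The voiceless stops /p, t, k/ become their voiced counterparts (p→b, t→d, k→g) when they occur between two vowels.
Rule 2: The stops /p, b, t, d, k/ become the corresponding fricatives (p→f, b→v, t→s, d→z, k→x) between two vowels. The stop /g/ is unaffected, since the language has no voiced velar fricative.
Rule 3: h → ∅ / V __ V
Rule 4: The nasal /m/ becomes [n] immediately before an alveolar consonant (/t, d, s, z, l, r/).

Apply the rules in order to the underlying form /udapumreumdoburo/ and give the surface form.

uzavunreundovuro

Rule 1 (intervocalic voicing): /p/ is a voiceless stop between vowels /a/ and /u/, so it voices to [b]. /udapumreumdoburo/ → udabumreumdoburo.
Rule 2 (intervocalic spirantization): /d/ is a stop between vowels /u/ and /a/, so it spirantizes to the fricative [z]. /b/ is a stop between vowels /a/ and /u/, so it spirantizes to the fricative [v]. /b/ is a stop between vowels /o/ and /u/, so it spirantizes to the fricative [v]. /udabumreumdoburo/ → uzavumreumdovuro.
Rule 3 (intervocalic h-deletion): no segment meets the environment; /uzavumreumdovuro/ is unchanged.
Rule 4 (nasal place assimilation): /m/ precedes the alveolar consonant /r/, so it assimilates in place to [n]. /m/ precedes the alveolar consonant /d/, so it assimilates in place to [n]. /uzavumreumdovuro/ → uzavunreundovuro.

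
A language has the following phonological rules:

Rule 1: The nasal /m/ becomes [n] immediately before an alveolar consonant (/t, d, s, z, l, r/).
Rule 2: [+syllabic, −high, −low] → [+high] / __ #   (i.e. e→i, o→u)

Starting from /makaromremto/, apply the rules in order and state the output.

Rule 1 (nasal place assimilation): /m/ precedes the alveolar consonant /r/, so it assimilates in place to [n]. /m/ precedes the alveolar consonant /t/, so it assimilates in place to [n]. /makaromremto/ → makaronrento.
Rule 2 (final vowel raising): /o/ is a mid vowel in word-final position, so it raises to [u]. /makaronrento/ → makaronrentu.

makaronrentu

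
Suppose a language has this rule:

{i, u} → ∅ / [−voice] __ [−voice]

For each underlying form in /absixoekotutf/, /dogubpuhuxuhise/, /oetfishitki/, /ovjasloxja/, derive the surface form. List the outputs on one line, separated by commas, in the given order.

/absixoekotutf/: /i/ is a high vowel flanked by voiceless consonants /s/ and /x/, so it deletes. /u/ is a high vowel flanked by voiceless consonants /t/ and /t/, so it deletes. → [absxoekottf].
/dogubpuhuxuhise/: /u/ is a high vowel flanked by voiceless consonants /p/ and /h/, so it deletes. /u/ is a high vowel flanked by voiceless consonants /h/ and /x/, so it deletes. /u/ is a high vowel flanked by voiceless consonants /x/ and /h/, so it deletes. /i/ is a high vowel flanked by voiceless consonants /h/ and /s/, so it deletes. → [dogubphxhse].
/oetfishitki/: /i/ is a high vowel flanked by voiceless consonants /f/ and /s/, so it deletes. /i/ is a high vowel flanked by voiceless consonants /h/ and /t/, so it deletes. → [oetfshtki].
/ovjasloxja/: the rule's environment is not met; surfaces unchanged as [ovjasloxja].

absxoekottf, dogubphxhse, oetfshtki, ovjasloxja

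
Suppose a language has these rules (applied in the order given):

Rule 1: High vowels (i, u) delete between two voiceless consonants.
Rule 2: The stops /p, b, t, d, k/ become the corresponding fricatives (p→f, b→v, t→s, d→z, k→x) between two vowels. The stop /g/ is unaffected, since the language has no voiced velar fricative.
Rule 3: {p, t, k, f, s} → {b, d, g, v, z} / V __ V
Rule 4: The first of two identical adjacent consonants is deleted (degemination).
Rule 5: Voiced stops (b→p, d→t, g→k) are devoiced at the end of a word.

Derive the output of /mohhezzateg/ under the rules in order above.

Rule 1 (high vowel syncope): no segment meets the environment; /mohhezzateg/ is unchanged.
Rule 2 (intervocalic spirantization): /t/ is a stop between vowels /a/ and /e/, so it spirantizes to the fricative [s]. /mohhezzateg/ → mohhezzaseg.
Rule 3 (intervocalic voicing): /s/ is a voiceless obstruent between vowels /a/ and /e/, so it voices to [z]. /mohhezzaseg/ → mohhezzazeg.
Rule 4 (degemination): /hh/ is a geminate; the first /h/ deletes. /zz/ is a geminate; the first /z/ deletes. /mohhezzazeg/ → mohezazeg.
Rule 5 (final devoicing): /g/ is a voiced stop in word-final position, so it devoices to [k]. /mohezazeg/ → mohezazek.

mohezazek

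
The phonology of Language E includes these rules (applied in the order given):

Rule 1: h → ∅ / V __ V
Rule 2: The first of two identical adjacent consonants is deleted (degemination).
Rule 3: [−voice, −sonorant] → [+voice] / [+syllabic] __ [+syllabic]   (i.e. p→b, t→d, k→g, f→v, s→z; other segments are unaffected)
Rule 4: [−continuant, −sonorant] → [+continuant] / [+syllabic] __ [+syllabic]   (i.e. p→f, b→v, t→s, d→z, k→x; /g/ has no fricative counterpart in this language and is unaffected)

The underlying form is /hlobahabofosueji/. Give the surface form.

hlovaavovozueji

Rule 1 (intervocalic h-deletion): /h/ occurs between vowels /a/ and /a/, so it deletes. /hlobahabofosueji/ → hlobaabofosueji.
Rule 2 (degemination): no segment meets the environment; /hlobaabofosueji/ is unchanged.
Rule 3 (intervocalic voicing): /f/ is a voiceless obstruent between vowels /o/ and /o/, so it voices to [v]. /s/ is a voiceless obstruent between vowels /o/ and /u/, so it voices to [z]. /hlobaabofosueji/ → hlobaabovozueji.
Rule 4 (intervocalic spirantization): /b/ is a stop between vowels /o/ and /a/, so it spirantizes to the fricative [v]. /b/ is a stop between vowels /a/ and /o/, so it spirantizes to the fricative [v]. /hlobaabovozueji/ → hlovaavovozueji.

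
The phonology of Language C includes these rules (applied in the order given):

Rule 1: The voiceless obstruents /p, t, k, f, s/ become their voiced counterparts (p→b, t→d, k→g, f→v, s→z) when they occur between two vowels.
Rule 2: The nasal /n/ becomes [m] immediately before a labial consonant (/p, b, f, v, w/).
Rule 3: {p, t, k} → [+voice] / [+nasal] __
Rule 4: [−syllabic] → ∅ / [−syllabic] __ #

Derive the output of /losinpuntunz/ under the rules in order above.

Rule 1 (intervocalic voicing): /s/ is a voiceless obstruent between vowels /o/ and /i/, so it voices to [z]. /losinpuntunz/ → lozinpuntunz.
Rule 2 (nasal place assimilation): /n/ precedes the labial consonant /p/, so it assimilates in place to [m]. /lozinpuntunz/ → lozimpuntunz.
Rule 3 (post-nasal voicing): /p/ is a voiceless stop immediately after the nasal /m/, so it voices to [b]. /t/ is a voiceless stop immediately after the nasal /n/, so it voices to [d]. /lozimpuntunz/ → lozimbundunz.
Rule 4 (final cluster simplification): /z/ is the second consonant of a word-final cluster /nz/, so it deletes. /lozimbundunz/ → lozimbundun.

lozimbundun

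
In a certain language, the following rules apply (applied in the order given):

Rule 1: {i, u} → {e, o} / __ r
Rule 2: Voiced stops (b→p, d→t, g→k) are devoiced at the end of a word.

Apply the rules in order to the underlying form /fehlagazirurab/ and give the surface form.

fehlagazerorap

Rule 1 (pre-rhotic lowering): /i/ is a high vowel immediately before /r/, so it lowers to [e]. /u/ is a high vowel immediately before /r/, so it lowers to [o]. /fehlagazirurab/ → fehlagazerorab.
Rule 2 (final devoicing): /b/ is a voiced stop in word-final position, so it devoices to [p]. /fehlagazerorab/ → fehlagazerorap.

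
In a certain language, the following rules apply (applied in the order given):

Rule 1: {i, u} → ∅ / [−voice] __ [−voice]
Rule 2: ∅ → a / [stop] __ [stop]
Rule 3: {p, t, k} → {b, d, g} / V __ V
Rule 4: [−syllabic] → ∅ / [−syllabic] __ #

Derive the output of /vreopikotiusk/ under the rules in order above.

Rule 1 (high vowel syncope): /i/ is a high vowel flanked by voiceless consonants /p/ and /k/, so it deletes. /vreopikotiusk/ → vreopkotiusk.
Rule 2 (stop-cluster a-epenthesis): /p/ and /k/ form a stop–stop cluster, so [a] is inserted between them. /vreopkotiusk/ → vreopakotiusk.
Rule 3 (intervocalic voicing): /p/ is a voiceless stop between vowels /o/ and /a/, so it voices to [b]. /k/ is a voiceless stop between vowels /a/ and /o/, so it voices to [g]. /t/ is a voiceless stop between vowels /o/ and /i/, so it voices to [d]. /vreopakotiusk/ → vreobagodiusk.
Rule 4 (final cluster simplification): /k/ is the second consonant of a word-final cluster /sk/, so it deletes. /vreobagodiusk/ → vreobagodius.

vreobagodius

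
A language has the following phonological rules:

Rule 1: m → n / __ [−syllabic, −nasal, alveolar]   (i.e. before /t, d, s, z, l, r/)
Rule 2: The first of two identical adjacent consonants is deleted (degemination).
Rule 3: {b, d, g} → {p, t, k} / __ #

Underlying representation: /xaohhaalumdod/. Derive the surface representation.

Rule 1 (nasal place assimilation): /m/ precedes the alveolar consonant /d/, so it assimilates in place to [n]. /xaohhaalumdod/ → xaohhaalundod.
Rule 2 (degemination): /hh/ is a geminate; the first /h/ deletes. /xaohhaalundod/ → xaohaalundod.
Rule 3 (final devoicing): /d/ is a voiced stop in word-final position, so it devoices to [t]. /xaohaalundod/ → xaohaalundot.

xaohaalundot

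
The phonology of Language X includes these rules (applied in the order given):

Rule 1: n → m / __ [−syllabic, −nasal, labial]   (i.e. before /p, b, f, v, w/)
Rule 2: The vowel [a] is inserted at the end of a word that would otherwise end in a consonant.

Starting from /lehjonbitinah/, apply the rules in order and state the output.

lehjombitinaha

Rule 1 (nasal place assimilation): /n/ precedes the labial consonant /b/, so it assimilates in place to [m]. /lehjonbitinah/ → lehjombitinah.
Rule 2 (final a-epenthesis): the form ends in the consonant /h/, so [a] is inserted word-finally. /lehjombitinah/ → lehjombitinaha.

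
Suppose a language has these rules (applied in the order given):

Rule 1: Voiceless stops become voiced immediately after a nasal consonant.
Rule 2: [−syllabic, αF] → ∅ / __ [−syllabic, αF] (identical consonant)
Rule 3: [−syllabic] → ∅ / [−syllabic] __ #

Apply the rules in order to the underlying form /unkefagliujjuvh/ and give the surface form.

Rule 1 (post-nasal voicing): /k/ is a voiceless stop immediately after the nasal /n/, so it voices to [g]. /unkefagliujjuvh/ → ungefagliujjuvh.
Rule 2 (degemination): /jj/ is a geminate; the first /j/ deletes. /ungefagliujjuvh/ → ungefagliujuvh.
Rule 3 (final cluster simplification): /h/ is the second consonant of a word-final cluster /vh/, so it deletes. /ungefagliujuvh/ → ungefagliujuv.

ungefagliujuv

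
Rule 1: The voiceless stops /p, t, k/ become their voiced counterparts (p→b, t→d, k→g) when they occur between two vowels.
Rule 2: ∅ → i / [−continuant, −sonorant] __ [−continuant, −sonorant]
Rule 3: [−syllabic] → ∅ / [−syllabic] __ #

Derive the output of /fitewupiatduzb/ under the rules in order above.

fidewubiatiduz

Rule 1 (intervocalic voicing): /t/ is a voiceless stop between vowels /i/ and /e/, so it voices to [d]. /p/ is a voiceless stop between vowels /u/ and /i/, so it voices to [b]. /fitewupiatduzb/ → fidewubiatduzb.
Rule 2 (stop-cluster i-epenthesis): /t/ and /d/ form a stop–stop cluster, so [i] is inserted between them. /fidewubiatduzb/ → fidewubiatiduzb.
Rule 3 (final cluster simplification): /b/ is the second consonant of a word-final cluster /zb/, so it deletes. /fidewubiatiduzb/ → fidewubiatiduz.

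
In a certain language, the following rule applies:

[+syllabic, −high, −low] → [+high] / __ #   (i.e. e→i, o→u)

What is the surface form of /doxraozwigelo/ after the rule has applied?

/o/ is a mid vowel in word-final position, so it raises to [u].
The other instances of /o/, /e/ do not occur in the required environment and remain unchanged.
Surface form: [doxraozwigelu].

doxraozwigelu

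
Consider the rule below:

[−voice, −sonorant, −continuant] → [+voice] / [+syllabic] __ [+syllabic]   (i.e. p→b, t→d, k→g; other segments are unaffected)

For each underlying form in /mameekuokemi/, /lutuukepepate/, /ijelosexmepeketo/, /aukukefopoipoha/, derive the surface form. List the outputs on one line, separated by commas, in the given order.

mameeguogemi, luduugebebade, ijelosexmebegedo, augugefoboiboha

/mameekuokemi/: /k/ is a voiceless stop between vowels /e/ and /u/, so it voices to [g]. /k/ is a voiceless stop between vowels /o/ and /e/, so it voices to [g]. → [mameeguogemi].
/lutuukepepate/: /t/ is a voiceless stop between vowels /u/ and /u/, so it voices to [d]. /k/ is a voiceless stop between vowels /u/ and /e/, so it voices to [g]. /p/ is a voiceless stop between vowels /e/ and /e/, so it voices to [b]. /p/ is a voiceless stop between vowels /e/ and /a/, so it voices to [b]. /t/ is a voiceless stop between vowels /a/ and /e/, so it voices to [d]. → [luduugebebade].
/ijelosexmepeketo/: /p/ is a voiceless stop between vowels /e/ and /e/, so it voices to [b]. /k/ is a voiceless stop between vowels /e/ and /e/, so it voices to [g]. /t/ is a voiceless stop between vowels /e/ and /o/, so it voices to [d]. → [ijelosexmebegedo].
/aukukefopoipoha/: /k/ is a voiceless stop between vowels /u/ and /u/, so it voices to [g]. /k/ is a voiceless stop between vowels /u/ and /e/, so it voices to [g]. /p/ is a voiceless stop between vowels /o/ and /o/, so it voices to [b]. /p/ is a voiceless stop between vowels /i/ and /o/, so it voices to [b]. → [augugefoboiboha].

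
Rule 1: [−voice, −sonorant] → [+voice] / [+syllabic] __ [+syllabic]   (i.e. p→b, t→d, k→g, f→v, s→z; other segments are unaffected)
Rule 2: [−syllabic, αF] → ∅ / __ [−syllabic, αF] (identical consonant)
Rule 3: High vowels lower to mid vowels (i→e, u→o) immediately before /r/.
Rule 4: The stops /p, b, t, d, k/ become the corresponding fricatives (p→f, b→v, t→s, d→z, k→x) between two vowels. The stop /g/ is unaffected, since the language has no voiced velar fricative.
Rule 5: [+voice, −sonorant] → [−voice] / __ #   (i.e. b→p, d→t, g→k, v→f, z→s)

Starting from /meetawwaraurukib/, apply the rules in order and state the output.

Rule 1 (intervocalic voicing): /t/ is a voiceless obstruent between vowels /e/ and /a/, so it voices to [d]. /k/ is a voiceless obstruent between vowels /u/ and /i/, so it voices to [g]. /meetawwaraurukib/ → meedawwaraurugib.
Rule 2 (degemination): /ww/ is a geminate; the first /w/ deletes. /meedawwaraurugib/ → meedawaraurugib.
Rule 3 (pre-rhotic lowering): /u/ is a high vowel immediately before /r/, so it lowers to [o]. /meedawaraurugib/ → meedawaraorugib.
Rule 4 (intervocalic spirantization): /d/ is a stop between vowels /e/ and /a/, so it spirantizes to the fricative [z]. /meedawaraorugib/ → meezawaraorugib.
Rule 5 (final devoicing): /b/ is a voiced obstruent in word-final position, so it devoices to [p]. /meezawaraorugib/ → meezawaraorugip.

meezawaraorugip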